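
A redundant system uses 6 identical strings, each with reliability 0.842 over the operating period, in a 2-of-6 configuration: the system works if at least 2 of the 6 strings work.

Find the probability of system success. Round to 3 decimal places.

0.999

R = Σ_{i=2}^{6} C(6,i) p^i (1−p)^{6−i} with p = 0.842
C(6,2)·0.842^2·0.158^4 = 0.00663
C(6,3)·0.842^3·0.158^3 = 0.04709
C(6,4)·0.842^4·0.158^2 = 0.18821
C(6,5)·0.842^5·0.158^1 = 0.40121
C(6,6)·0.842^6·0.158^0 = 0.35635
Sum = 0.999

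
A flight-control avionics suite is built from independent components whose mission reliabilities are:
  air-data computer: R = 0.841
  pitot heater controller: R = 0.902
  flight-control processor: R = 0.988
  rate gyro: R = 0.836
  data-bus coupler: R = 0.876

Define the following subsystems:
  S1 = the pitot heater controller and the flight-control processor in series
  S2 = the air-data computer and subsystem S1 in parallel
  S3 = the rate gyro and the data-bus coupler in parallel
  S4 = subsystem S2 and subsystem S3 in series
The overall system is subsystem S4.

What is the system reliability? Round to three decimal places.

0.963

Series (pitot heater controller and flight-control processor): 0.90200 × 0.98800 = 0.89118
Parallel (air-data computer and [0.89118]): 1 − (1 − 0.84100)(1 − 0.89118) = 0.98270
Parallel (rate gyro and data-bus coupler): 1 − (1 − 0.83600)(1 − 0.87600) = 0.97966
Series ([0.98270] and [0.97966]): 0.98270 × 0.97966 = 0.963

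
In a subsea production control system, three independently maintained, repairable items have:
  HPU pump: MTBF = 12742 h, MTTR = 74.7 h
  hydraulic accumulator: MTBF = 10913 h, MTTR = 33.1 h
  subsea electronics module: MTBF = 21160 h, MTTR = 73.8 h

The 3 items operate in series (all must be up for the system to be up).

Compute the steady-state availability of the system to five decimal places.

A(HPU pump) = MTBF/(MTBF+MTTR) = 12742/(12742+74.7) = 0.994172
A(hydraulic accumulator) = MTBF/(MTBF+MTTR) = 10913/(10913+33.1) = 0.996976
A(subsea electronics module) = MTBF/(MTBF+MTTR) = 21160/(21160+73.8) = 0.996524
Series availability: 0.994172 × 0.996976 × 0.996524 = 0.98772

0.98772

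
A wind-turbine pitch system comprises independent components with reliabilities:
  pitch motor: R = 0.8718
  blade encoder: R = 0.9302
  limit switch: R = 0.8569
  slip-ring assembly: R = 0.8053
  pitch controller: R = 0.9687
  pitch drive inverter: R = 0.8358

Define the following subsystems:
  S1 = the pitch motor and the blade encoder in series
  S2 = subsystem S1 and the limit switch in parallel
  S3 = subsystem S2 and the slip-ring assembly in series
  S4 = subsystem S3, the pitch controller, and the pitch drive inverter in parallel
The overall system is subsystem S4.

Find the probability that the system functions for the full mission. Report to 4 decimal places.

0.9989

Series (pitch motor and blade encoder): 0.871800 × 0.930200 = 0.810948
Parallel ([0.810948] and limit switch): 1 − (1 − 0.810948)(1 − 0.856900) = 0.972947
Series ([0.972947] and slip-ring assembly): 0.972947 × 0.805300 = 0.783514
Parallel ([0.783514], pitch controller, and pitch drive inverter): 1 − (1 − 0.783514)(1 − 0.968700)(1 − 0.835800) = 0.9989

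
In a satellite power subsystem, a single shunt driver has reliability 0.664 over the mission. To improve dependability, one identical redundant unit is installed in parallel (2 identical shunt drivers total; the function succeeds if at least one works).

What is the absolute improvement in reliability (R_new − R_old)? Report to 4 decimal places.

R_before = 0.664
R_after = 1 − (1 − 0.664)^2 = 0.8871
ΔR = 0.8871 − 0.664 = 0.2231

0.2231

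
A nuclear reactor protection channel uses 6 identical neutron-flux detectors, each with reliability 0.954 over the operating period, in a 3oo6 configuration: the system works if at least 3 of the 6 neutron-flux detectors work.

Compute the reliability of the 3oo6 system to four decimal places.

R = Σ_{i=3}^{6} C(6,i) p^i (1−p)^{6−i} with p = 0.954
C(6,3)·0.954^3·0.046^3 = 0.001690
C(6,4)·0.954^4·0.046^2 = 0.026291
C(6,5)·0.954^5·0.046^1 = 0.218098
C(6,6)·0.954^6·0.046^0 = 0.753859
Sum = 0.9999

0.9999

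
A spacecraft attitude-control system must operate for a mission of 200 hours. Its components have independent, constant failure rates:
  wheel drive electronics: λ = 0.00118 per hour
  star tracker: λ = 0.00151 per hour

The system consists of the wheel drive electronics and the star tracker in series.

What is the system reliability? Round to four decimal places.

0.5839

R(wheel drive electronics) = exp(−0.00118 × 200) = 0.789781
R(star tracker) = exp(−0.00151 × 200) = 0.739338
Series (wheel drive electronics and star tracker): 0.789781 × 0.739338 = 0.5839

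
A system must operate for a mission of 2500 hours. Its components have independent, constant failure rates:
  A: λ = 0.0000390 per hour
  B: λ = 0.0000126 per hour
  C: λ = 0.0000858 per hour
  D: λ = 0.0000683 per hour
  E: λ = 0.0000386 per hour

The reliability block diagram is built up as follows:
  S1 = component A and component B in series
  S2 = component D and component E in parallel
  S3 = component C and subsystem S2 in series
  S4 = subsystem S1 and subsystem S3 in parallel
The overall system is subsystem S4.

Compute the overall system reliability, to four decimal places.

0.9752

R(A) = exp(−0.0000390 × 2500) = 0.907102
R(B) = exp(−0.0000126 × 2500) = 0.968991
R(C) = exp(−0.0000858 × 2500) = 0.806945
R(D) = exp(−0.0000683 × 2500) = 0.843032
R(E) = exp(−0.0000386 × 2500) = 0.908010
Series (A and B): 0.907102 × 0.968991 = 0.878974
Parallel (D and E): 1 − (1 − 0.843032)(1 − 0.908010) = 0.985561
Series (C and [0.985561]): 0.806945 × 0.985561 = 0.795294
Parallel ([0.878974] and [0.795294]): 1 − (1 − 0.878974)(1 − 0.795294) = 0.9752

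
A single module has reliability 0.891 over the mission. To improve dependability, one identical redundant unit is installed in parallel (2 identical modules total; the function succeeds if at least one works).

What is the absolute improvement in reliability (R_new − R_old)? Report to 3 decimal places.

0.097

R_before = 0.891
R_after = 1 − (1 − 0.891)^2 = 0.988
ΔR = 0.988 − 0.891 = 0.097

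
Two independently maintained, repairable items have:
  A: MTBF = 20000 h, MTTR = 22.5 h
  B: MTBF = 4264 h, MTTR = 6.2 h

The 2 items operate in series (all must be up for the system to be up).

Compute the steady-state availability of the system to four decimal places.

0.9974

A(A) = MTBF/(MTBF+MTTR) = 20000/(20000+22.5) = 0.998876
A(B) = MTBF/(MTBF+MTTR) = 4264/(4264+6.2) = 0.998548
Series availability: 0.998876 × 0.998548 = 0.9974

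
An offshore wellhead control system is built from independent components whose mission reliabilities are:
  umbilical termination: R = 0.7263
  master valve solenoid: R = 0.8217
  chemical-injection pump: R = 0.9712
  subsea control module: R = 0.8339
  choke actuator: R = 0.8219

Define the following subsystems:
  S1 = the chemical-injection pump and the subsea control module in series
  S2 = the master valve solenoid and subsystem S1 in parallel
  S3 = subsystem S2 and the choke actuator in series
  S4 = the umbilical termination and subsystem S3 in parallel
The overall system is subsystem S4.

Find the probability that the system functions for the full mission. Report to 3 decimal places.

0.944

Series (chemical-injection pump and subsea control module): 0.97120 × 0.83390 = 0.80988
Parallel (master valve solenoid and [0.80988]): 1 − (1 − 0.82170)(1 − 0.80988) = 0.96610
Series ([0.96610] and choke actuator): 0.96610 × 0.82190 = 0.79404
Parallel (umbilical termination and [0.79404]): 1 − (1 − 0.72630)(1 − 0.79404) = 0.944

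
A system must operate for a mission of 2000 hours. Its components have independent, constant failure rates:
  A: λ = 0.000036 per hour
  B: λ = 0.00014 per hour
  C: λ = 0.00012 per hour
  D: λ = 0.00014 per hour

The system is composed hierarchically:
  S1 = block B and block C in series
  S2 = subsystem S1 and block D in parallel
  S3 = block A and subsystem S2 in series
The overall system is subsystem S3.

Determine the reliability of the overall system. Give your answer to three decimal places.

0.838

R(A) = exp(−0.000036 × 2000) = 0.93053
R(B) = exp(−0.00014 × 2000) = 0.75578
R(C) = exp(−0.00012 × 2000) = 0.78663
R(D) = exp(−0.00014 × 2000) = 0.75578
Series (B and C): 0.75578 × 0.78663 = 0.59452
Parallel ([0.59452] and D): 1 − (1 − 0.59452)(1 − 0.75578) = 0.90097
Series (A and [0.90097]): 0.93053 × 0.90097 = 0.838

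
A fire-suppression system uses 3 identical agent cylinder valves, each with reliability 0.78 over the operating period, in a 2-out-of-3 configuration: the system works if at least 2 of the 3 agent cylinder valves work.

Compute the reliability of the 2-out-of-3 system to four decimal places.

R = Σ_{i=2}^{3} C(3,i) p^i (1−p)^{3−i} with p = 0.78
C(3,2)·0.78^2·0.22^1 = 0.401544
C(3,3)·0.78^3·0.22^0 = 0.474552
Sum = 0.8761

0.8761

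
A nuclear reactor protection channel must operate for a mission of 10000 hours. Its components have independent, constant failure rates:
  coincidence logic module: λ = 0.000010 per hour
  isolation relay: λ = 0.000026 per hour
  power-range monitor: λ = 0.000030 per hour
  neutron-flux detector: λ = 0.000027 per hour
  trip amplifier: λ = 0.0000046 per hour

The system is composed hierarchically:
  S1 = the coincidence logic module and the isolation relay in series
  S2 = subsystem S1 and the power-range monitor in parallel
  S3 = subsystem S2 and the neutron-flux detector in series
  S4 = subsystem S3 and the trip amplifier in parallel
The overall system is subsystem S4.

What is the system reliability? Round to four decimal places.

0.9867

R(coincidence logic module) = exp(−0.000010 × 10000) = 0.904837
R(isolation relay) = exp(−0.000026 × 10000) = 0.771052
R(power-range monitor) = exp(−0.000030 × 10000) = 0.740818
R(neutron-flux detector) = exp(−0.000027 × 10000) = 0.763379
R(trip amplifier) = exp(−0.0000046 × 10000) = 0.955042
Series (coincidence logic module and isolation relay): 0.904837 × 0.771052 = 0.697676
Parallel ([0.697676] and power-range monitor): 1 − (1 − 0.697676)(1 − 0.740818) = 0.921643
Series ([0.921643] and neutron-flux detector): 0.921643 × 0.763379 = 0.703563
Parallel ([0.703563] and trip amplifier): 1 − (1 − 0.703563)(1 − 0.955042) = 0.9867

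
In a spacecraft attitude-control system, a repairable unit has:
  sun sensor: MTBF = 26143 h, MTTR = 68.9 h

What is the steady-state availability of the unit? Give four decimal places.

A(sun sensor) = MTBF/(MTBF+MTTR) = 26143/(26143+68.9) = 0.9974

0.9974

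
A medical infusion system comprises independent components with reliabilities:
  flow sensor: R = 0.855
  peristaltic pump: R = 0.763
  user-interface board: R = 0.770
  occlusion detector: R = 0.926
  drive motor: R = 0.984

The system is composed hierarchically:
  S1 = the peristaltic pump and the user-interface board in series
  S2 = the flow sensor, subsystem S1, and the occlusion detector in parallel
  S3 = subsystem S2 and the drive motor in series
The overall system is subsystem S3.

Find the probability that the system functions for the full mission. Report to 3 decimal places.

Series (peristaltic pump and user-interface board): 0.76300 × 0.77000 = 0.58751
Parallel (flow sensor, [0.58751], and occlusion detector): 1 − (1 − 0.85500)(1 − 0.58751)(1 − 0.92600) = 0.99557
Series ([0.99557] and drive motor): 0.99557 × 0.98400 = 0.980

0.980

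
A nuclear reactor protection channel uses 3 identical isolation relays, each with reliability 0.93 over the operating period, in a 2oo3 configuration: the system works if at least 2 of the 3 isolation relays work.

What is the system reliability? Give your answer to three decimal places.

0.986

R = Σ_{i=2}^{3} C(3,i) p^i (1−p)^{3−i} with p = 0.93
C(3,2)·0.93^2·0.07^1 = 0.18163
C(3,3)·0.93^3·0.07^0 = 0.80436
Sum = 0.986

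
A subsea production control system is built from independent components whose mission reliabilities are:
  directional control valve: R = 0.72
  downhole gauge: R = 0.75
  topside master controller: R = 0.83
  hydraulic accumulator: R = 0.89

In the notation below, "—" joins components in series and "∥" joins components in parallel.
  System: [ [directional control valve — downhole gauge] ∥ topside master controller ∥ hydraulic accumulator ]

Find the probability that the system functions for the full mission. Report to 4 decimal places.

0.9914

Series (directional control valve and downhole gauge): 0.720000 × 0.750000 = 0.540000
Parallel ([0.540000], topside master controller, and hydraulic accumulator): 1 − (1 − 0.540000)(1 − 0.830000)(1 − 0.890000) = 0.9914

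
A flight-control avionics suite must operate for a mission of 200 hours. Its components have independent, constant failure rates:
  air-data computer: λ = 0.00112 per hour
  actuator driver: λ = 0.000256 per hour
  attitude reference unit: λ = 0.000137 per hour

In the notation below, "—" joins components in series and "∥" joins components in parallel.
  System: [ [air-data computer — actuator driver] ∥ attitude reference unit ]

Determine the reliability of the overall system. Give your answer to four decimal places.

R(air-data computer) = exp(−0.00112 × 200) = 0.799315
R(actuator driver) = exp(−0.000256 × 200) = 0.950089
R(attitude reference unit) = exp(−0.000137 × 200) = 0.972972
Series (air-data computer and actuator driver): 0.799315 × 0.950089 = 0.759420
Parallel ([0.759420] and attitude reference unit): 1 − (1 − 0.759420)(1 − 0.972972) = 0.9935

0.9935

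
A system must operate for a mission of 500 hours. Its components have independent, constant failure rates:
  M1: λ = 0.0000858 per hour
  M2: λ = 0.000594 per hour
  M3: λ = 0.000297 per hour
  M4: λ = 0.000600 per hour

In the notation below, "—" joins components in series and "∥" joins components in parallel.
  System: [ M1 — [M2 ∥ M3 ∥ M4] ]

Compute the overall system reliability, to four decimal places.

0.9492

R(M1) = exp(−0.0000858 × 500) = 0.958007
R(M2) = exp(−0.000594 × 500) = 0.743044
R(M3) = exp(−0.000297 × 500) = 0.862000
R(M4) = exp(−0.000600 × 500) = 0.740818
Parallel (M2, M3, and M4): 1 − (1 − 0.743044)(1 − 0.862000)(1 − 0.740818) = 0.990809
Series (M1 and [0.990809]): 0.958007 × 0.990809 = 0.9492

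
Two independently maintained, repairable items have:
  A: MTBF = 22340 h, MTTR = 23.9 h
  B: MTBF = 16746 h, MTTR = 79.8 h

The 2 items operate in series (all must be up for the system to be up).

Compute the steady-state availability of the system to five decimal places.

A(A) = MTBF/(MTBF+MTTR) = 22340/(22340+23.9) = 0.998931
A(B) = MTBF/(MTBF+MTTR) = 16746/(16746+79.8) = 0.995257
Series availability: 0.998931 × 0.995257 = 0.99419

0.99419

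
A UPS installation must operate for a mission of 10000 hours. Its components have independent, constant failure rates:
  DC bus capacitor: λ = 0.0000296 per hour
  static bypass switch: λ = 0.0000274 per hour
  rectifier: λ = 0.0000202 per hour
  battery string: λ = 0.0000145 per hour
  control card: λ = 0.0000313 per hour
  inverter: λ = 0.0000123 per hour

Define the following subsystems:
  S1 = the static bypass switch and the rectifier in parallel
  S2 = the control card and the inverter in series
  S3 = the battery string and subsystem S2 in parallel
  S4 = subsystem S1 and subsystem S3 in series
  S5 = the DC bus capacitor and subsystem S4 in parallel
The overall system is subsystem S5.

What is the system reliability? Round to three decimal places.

R(DC bus capacitor) = exp(−0.0000296 × 10000) = 0.74379
R(static bypass switch) = exp(−0.0000274 × 10000) = 0.76033
R(rectifier) = exp(−0.0000202 × 10000) = 0.81709
R(battery string) = exp(−0.0000145 × 10000) = 0.86502
R(control card) = exp(−0.0000313 × 10000) = 0.73125
R(inverter) = exp(−0.0000123 × 10000) = 0.88426
Parallel (static bypass switch and rectifier): 1 − (1 − 0.76033)(1 − 0.81709) = 0.95616
Series (control card and inverter): 0.73125 × 0.88426 = 0.64662
Parallel (battery string and [0.64662]): 1 − (1 − 0.86502)(1 − 0.64662) = 0.95230
Series ([0.95616] and [0.95230]): 0.95616 × 0.95230 = 0.91055
Parallel (DC bus capacitor and [0.91055]): 1 − (1 − 0.74379)(1 − 0.91055) = 0.977

0.977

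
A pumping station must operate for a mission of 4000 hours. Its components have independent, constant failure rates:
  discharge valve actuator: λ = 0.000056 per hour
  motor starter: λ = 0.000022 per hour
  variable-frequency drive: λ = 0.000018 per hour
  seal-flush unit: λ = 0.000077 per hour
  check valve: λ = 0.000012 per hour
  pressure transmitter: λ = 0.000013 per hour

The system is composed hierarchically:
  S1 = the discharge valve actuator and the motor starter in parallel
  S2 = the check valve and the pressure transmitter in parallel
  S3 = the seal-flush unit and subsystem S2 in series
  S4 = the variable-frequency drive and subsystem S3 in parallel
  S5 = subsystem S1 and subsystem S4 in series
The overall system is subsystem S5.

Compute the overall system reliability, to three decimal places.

0.965

R(discharge valve actuator) = exp(−0.000056 × 4000) = 0.79932
R(motor starter) = exp(−0.000022 × 4000) = 0.91576
R(variable-frequency drive) = exp(−0.000018 × 4000) = 0.93053
R(seal-flush unit) = exp(−0.000077 × 4000) = 0.73492
R(check valve) = exp(−0.000012 × 4000) = 0.95313
R(pressure transmitter) = exp(−0.000013 × 4000) = 0.94933
Parallel (discharge valve actuator and motor starter): 1 − (1 − 0.79932)(1 − 0.91576) = 0.98309
Parallel (check valve and pressure transmitter): 1 − (1 − 0.95313)(1 − 0.94933) = 0.99763
Series (seal-flush unit and [0.99763]): 0.73492 × 0.99763 = 0.73318
Parallel (variable-frequency drive and [0.73318]): 1 − (1 − 0.93053)(1 − 0.73318) = 0.98146
Series ([0.98309] and [0.98146]): 0.98309 × 0.98146 = 0.965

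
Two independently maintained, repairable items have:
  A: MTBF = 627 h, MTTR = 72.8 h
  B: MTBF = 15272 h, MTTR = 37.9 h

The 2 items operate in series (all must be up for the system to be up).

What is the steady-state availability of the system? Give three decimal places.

0.894

A(A) = MTBF/(MTBF+MTTR) = 627/(627+72.8) = 0.895970
A(B) = MTBF/(MTBF+MTTR) = 15272/(15272+37.9) = 0.997524
Series availability: 0.895970 × 0.997524 = 0.894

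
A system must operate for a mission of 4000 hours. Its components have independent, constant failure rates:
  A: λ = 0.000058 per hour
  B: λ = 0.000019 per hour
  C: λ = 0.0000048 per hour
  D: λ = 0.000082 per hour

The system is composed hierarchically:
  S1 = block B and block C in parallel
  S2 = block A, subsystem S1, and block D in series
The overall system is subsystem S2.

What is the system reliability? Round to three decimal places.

0.570

R(A) = exp(−0.000058 × 4000) = 0.79295
R(B) = exp(−0.000019 × 4000) = 0.92682
R(C) = exp(−0.0000048 × 4000) = 0.98098
R(D) = exp(−0.000082 × 4000) = 0.72036
Parallel (B and C): 1 − (1 − 0.92682)(1 − 0.98098) = 0.99861
Series (A, [0.99861], and D): 0.79295 × 0.99861 × 0.72036 = 0.570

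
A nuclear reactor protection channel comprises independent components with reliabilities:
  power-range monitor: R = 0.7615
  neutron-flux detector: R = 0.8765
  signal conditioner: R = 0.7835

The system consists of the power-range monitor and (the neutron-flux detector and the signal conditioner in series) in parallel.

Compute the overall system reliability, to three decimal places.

Series (neutron-flux detector and signal conditioner): 0.87650 × 0.78350 = 0.68674
Parallel (power-range monitor and [0.68674]): 1 − (1 − 0.76150)(1 − 0.68674) = 0.925

0.925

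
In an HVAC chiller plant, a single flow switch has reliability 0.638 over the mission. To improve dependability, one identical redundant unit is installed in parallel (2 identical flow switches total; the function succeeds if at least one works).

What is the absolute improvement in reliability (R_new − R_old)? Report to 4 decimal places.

0.2310

R_before = 0.638
R_after = 1 − (1 − 0.638)^2 = 0.8690
ΔR = 0.8690 − 0.638 = 0.2310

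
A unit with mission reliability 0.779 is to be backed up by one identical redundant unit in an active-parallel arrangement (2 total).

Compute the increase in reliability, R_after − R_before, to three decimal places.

R_before = 0.779
R_after = 1 − (1 − 0.779)^2 = 0.951
ΔR = 0.951 − 0.779 = 0.172

0.172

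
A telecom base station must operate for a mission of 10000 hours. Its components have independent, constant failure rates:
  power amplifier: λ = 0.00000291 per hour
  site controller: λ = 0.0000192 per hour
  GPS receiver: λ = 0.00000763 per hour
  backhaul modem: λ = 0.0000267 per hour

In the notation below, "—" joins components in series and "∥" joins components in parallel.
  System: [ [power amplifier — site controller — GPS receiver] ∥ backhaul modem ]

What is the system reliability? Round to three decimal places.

R(power amplifier) = exp(−0.00000291 × 10000) = 0.97132
R(site controller) = exp(−0.0000192 × 10000) = 0.82531
R(GPS receiver) = exp(−0.00000763 × 10000) = 0.92654
R(backhaul modem) = exp(−0.0000267 × 10000) = 0.76567
Series (power amplifier, site controller, and GPS receiver): 0.97132 × 0.82531 × 0.92654 = 0.74275
Parallel ([0.74275] and backhaul modem): 1 − (1 − 0.74275)(1 − 0.76567) = 0.940

0.940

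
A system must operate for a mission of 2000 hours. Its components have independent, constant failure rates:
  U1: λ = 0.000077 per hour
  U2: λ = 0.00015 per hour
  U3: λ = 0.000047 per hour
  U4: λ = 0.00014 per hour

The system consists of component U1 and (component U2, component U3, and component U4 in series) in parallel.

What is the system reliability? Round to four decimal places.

R(U1) = exp(−0.000077 × 2000) = 0.857272
R(U2) = exp(−0.00015 × 2000) = 0.740818
R(U3) = exp(−0.000047 × 2000) = 0.910283
R(U4) = exp(−0.00014 × 2000) = 0.755784
Series (U2, U3, and U4): 0.740818 × 0.910283 × 0.755784 = 0.509666
Parallel (U1 and [0.509666]): 1 − (1 − 0.857272)(1 − 0.509666) = 0.9300

0.9300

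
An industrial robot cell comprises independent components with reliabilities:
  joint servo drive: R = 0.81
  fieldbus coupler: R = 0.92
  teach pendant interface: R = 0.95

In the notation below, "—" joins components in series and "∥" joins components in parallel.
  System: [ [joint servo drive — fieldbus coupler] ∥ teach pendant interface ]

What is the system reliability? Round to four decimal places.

Series (joint servo drive and fieldbus coupler): 0.810000 × 0.920000 = 0.745200
Parallel ([0.745200] and teach pendant interface): 1 − (1 − 0.745200)(1 − 0.950000) = 0.9873

0.9873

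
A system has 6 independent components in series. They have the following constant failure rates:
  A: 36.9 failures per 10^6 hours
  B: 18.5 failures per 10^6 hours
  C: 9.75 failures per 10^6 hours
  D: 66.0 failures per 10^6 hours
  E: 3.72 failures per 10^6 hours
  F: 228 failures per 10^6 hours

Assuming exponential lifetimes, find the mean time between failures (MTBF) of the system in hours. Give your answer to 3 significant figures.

Series of exponential components: λ_sys = Σ λ_i
λ_sys = 0.0000369 + 0.0000185 + 0.00000975 + 0.0000660 + 0.00000372 + 0.000228 = 3.6287e-04 /h
MTBF = 1 / λ_sys = 2760 h

2760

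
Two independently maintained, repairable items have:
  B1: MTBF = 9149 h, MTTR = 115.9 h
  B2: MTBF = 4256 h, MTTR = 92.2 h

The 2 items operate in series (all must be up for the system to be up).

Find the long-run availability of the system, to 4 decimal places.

0.9666

A(B1) = MTBF/(MTBF+MTTR) = 9149/(9149+115.9) = 0.987490
A(B2) = MTBF/(MTBF+MTTR) = 4256/(4256+92.2) = 0.978796
Series availability: 0.987490 × 0.978796 = 0.9666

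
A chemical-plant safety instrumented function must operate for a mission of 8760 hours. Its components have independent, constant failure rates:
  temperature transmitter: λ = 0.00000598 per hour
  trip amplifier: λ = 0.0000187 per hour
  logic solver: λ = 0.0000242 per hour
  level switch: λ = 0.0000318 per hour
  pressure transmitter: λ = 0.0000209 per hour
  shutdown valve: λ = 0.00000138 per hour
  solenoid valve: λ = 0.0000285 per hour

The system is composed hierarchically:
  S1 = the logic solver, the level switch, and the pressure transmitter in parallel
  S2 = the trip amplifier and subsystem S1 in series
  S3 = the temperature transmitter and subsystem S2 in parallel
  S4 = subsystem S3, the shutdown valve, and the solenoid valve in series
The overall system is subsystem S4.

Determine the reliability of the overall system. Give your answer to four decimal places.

R(temperature transmitter) = exp(−0.00000598 × 8760) = 0.948964
R(trip amplifier) = exp(−0.0000187 × 8760) = 0.848902
R(logic solver) = exp(−0.0000242 × 8760) = 0.808971
R(level switch) = exp(−0.0000318 × 8760) = 0.756867
R(pressure transmitter) = exp(−0.0000209 × 8760) = 0.832698
R(shutdown valve) = exp(−0.00000138 × 8760) = 0.987984
R(solenoid valve) = exp(−0.0000285 × 8760) = 0.779066
Parallel (logic solver, level switch, and pressure transmitter): 1 − (1 − 0.808971)(1 − 0.756867)(1 − 0.832698) = 0.992230
Series (trip amplifier and [0.992230]): 0.848902 × 0.992230 = 0.842306
Parallel (temperature transmitter and [0.842306]): 1 − (1 − 0.948964)(1 − 0.842306) = 0.991952
Series ([0.991952], shutdown valve, and solenoid valve): 0.991952 × 0.987984 × 0.779066 = 0.7635

0.7635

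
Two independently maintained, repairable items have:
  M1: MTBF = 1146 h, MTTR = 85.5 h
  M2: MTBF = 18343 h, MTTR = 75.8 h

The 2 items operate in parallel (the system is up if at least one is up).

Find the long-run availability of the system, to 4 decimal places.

A(M1) = MTBF/(MTBF+MTTR) = 1146/(1146+85.5) = 0.930572
A(M2) = MTBF/(MTBF+MTTR) = 18343/(18343+75.8) = 0.995885
Parallel availability: 1 − (1 − 0.930572)(1 − 0.995885) = 0.9997

0.9997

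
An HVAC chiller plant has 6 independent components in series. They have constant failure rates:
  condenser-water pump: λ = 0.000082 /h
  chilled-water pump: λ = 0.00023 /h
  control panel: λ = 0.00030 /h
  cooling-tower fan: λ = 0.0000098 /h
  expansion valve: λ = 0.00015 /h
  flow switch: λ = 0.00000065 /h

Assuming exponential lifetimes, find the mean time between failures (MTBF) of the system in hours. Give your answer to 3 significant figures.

1290

Series of exponential components: λ_sys = Σ λ_i
λ_sys = 0.000082 + 0.00023 + 0.00030 + 0.0000098 + 0.00015 + 0.00000065 = 7.7245e-04 /h
MTBF = 1 / λ_sys = 1290 h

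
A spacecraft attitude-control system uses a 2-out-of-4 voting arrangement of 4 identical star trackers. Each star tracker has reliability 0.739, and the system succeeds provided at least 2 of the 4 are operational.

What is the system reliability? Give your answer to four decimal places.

0.9428

R = Σ_{i=2}^{4} C(4,i) p^i (1−p)^{4−i} with p = 0.739
C(4,2)·0.739^2·0.261^2 = 0.223214
C(4,3)·0.739^3·0.261^1 = 0.421341
C(4,4)·0.739^4·0.261^0 = 0.298248
Sum = 0.9428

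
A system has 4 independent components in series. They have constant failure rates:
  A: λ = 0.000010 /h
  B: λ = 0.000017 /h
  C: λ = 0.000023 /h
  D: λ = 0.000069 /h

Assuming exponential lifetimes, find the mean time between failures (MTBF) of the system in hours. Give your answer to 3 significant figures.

Series of exponential components: λ_sys = Σ λ_i
λ_sys = 0.000010 + 0.000017 + 0.000023 + 0.000069 = 1.1900e-04 /h
MTBF = 1 / λ_sys = 8400 h

8400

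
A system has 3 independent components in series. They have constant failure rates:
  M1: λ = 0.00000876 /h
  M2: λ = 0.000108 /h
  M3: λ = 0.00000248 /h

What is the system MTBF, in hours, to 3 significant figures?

Series of exponential components: λ_sys = Σ λ_i
λ_sys = 0.00000876 + 0.000108 + 0.00000248 = 1.1924e-04 /h
MTBF = 1 / λ_sys = 8390 h

8390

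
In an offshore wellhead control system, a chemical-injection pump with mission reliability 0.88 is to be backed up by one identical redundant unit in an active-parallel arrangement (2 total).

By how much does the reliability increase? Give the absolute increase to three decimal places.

R_before = 0.88
R_after = 1 − (1 − 0.88)^2 = 0.986
ΔR = 0.986 − 0.88 = 0.106

0.106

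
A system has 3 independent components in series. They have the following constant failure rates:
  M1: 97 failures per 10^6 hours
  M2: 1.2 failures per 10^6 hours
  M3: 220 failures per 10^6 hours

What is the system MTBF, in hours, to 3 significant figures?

3140

Series of exponential components: λ_sys = Σ λ_i
λ_sys = 0.000097 + 0.0000012 + 0.00022 = 3.1820e-04 /h
MTBF = 1 / λ_sys = 3140 h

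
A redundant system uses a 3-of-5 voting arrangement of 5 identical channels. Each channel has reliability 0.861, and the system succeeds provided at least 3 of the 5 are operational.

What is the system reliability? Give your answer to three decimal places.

R = Σ_{i=3}^{5} C(5,i) p^i (1−p)^{5−i} with p = 0.861
C(5,3)·0.861^3·0.139^2 = 0.12332
C(5,4)·0.861^4·0.139^1 = 0.38194
C(5,5)·0.861^5·0.139^0 = 0.47317
Sum = 0.978

0.978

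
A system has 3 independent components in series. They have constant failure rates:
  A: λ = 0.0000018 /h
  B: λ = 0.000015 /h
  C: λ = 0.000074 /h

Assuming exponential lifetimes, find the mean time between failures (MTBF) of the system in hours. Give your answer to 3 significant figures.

11000

Series of exponential components: λ_sys = Σ λ_i
λ_sys = 0.0000018 + 0.000015 + 0.000074 = 9.0800e-05 /h
MTBF = 1 / λ_sys = 11000 h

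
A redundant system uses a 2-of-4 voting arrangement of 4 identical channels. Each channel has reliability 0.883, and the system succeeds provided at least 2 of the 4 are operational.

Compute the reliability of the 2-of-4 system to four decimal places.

0.9942

R = Σ_{i=2}^{4} C(4,i) p^i (1−p)^{4−i} with p = 0.883
C(4,2)·0.883^2·0.117^2 = 0.064039
C(4,3)·0.883^3·0.117^1 = 0.322202
C(4,4)·0.883^4·0.117^0 = 0.607915
Sum = 0.9942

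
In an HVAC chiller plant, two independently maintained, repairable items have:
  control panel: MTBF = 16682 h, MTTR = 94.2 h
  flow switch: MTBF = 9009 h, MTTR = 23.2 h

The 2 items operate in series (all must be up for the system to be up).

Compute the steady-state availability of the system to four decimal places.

A(control panel) = MTBF/(MTBF+MTTR) = 16682/(16682+94.2) = 0.994385
A(flow switch) = MTBF/(MTBF+MTTR) = 9009/(9009+23.2) = 0.997431
Series availability: 0.994385 × 0.997431 = 0.9918

0.9918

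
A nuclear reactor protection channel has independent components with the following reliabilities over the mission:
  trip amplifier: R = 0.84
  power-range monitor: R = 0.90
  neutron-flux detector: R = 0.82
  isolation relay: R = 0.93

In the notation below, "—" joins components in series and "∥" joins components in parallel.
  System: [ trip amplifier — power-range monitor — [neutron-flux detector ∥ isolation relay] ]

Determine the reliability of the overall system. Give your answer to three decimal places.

Parallel (neutron-flux detector and isolation relay): 1 − (1 − 0.82000)(1 − 0.93000) = 0.98740
Series (trip amplifier, power-range monitor, and [0.98740]): 0.84000 × 0.90000 × 0.98740 = 0.746

0.746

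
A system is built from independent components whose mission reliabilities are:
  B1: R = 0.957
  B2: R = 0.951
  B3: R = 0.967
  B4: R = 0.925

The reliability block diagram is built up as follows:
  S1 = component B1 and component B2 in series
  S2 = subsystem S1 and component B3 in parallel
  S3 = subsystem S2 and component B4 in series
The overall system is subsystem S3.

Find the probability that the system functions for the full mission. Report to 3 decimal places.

0.922

Series (B1 and B2): 0.95700 × 0.95100 = 0.91011
Parallel ([0.91011] and B3): 1 − (1 − 0.91011)(1 − 0.96700) = 0.99703
Series ([0.99703] and B4): 0.99703 × 0.92500 = 0.922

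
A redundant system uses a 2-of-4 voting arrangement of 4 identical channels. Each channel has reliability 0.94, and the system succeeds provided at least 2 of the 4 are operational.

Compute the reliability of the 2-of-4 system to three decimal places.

0.999

R = Σ_{i=2}^{4} C(4,i) p^i (1−p)^{4−i} with p = 0.94
C(4,2)·0.94^2·0.06^2 = 0.01909
C(4,3)·0.94^3·0.06^1 = 0.19934
C(4,4)·0.94^4·0.06^0 = 0.78075
Sum = 0.999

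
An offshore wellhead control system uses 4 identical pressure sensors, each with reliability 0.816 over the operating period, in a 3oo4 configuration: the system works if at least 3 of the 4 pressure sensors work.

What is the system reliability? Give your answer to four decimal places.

0.8433

R = Σ_{i=3}^{4} C(4,i) p^i (1−p)^{4−i} with p = 0.816
C(4,3)·0.816^3·0.184^1 = 0.399897
C(4,4)·0.816^4·0.184^0 = 0.443364
Sum = 0.8433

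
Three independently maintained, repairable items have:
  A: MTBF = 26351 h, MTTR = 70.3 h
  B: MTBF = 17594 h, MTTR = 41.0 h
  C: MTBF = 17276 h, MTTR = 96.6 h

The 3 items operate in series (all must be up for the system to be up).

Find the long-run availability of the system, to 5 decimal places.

0.98949

A(A) = MTBF/(MTBF+MTTR) = 26351/(26351+70.3) = 0.997339
A(B) = MTBF/(MTBF+MTTR) = 17594/(17594+41.0) = 0.997675
A(C) = MTBF/(MTBF+MTTR) = 17276/(17276+96.6) = 0.994440
Series availability: 0.997339 × 0.997675 × 0.994440 = 0.98949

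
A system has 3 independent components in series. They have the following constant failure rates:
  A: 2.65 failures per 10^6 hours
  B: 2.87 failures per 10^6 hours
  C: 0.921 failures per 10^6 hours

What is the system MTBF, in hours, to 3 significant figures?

Series of exponential components: λ_sys = Σ λ_i
λ_sys = 0.00000265 + 0.00000287 + 0.000000921 = 6.4410e-06 /h
MTBF = 1 / λ_sys = 155000 h

155000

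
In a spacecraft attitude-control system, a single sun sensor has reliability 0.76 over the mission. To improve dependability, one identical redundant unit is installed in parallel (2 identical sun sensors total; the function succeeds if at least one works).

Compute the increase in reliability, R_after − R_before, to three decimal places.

R_before = 0.76
R_after = 1 − (1 − 0.76)^2 = 0.942
ΔR = 0.942 − 0.76 = 0.182

0.182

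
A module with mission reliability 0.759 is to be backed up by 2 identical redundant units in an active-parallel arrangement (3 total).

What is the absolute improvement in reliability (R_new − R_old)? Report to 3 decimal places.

0.227

R_before = 0.759
R_after = 1 − (1 − 0.759)^3 = 0.986
ΔR = 0.986 − 0.759 = 0.227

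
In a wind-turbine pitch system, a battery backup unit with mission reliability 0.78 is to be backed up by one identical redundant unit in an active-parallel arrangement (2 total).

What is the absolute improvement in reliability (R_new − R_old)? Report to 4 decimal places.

0.1716

R_before = 0.78
R_after = 1 − (1 − 0.78)^2 = 0.9516
ΔR = 0.9516 − 0.78 = 0.1716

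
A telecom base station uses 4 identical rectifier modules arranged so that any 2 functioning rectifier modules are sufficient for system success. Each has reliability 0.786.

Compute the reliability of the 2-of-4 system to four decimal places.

R = Σ_{i=2}^{4} C(4,i) p^i (1−p)^{4−i} with p = 0.786
C(4,2)·0.786^2·0.214^2 = 0.169756
C(4,3)·0.786^3·0.214^1 = 0.415663
C(4,4)·0.786^4·0.214^0 = 0.381672
Sum = 0.9671

0.9671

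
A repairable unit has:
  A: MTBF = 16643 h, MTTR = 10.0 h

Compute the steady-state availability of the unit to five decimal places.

0.99940

A(A) = MTBF/(MTBF+MTTR) = 16643/(16643+10.0) = 0.99940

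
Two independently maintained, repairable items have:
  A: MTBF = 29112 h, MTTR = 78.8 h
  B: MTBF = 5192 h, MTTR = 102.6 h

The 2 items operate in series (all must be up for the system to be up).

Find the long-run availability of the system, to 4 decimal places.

0.9780

A(A) = MTBF/(MTBF+MTTR) = 29112/(29112+78.8) = 0.997301
A(B) = MTBF/(MTBF+MTTR) = 5192/(5192+102.6) = 0.980622
Series availability: 0.997301 × 0.980622 = 0.9780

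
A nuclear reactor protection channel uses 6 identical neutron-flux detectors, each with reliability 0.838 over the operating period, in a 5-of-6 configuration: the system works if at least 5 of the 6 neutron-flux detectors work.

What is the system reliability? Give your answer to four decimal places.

0.7480

R = Σ_{i=5}^{6} C(6,i) p^i (1−p)^{6−i} with p = 0.838
C(6,5)·0.838^5·0.162^1 = 0.401686
C(6,6)·0.838^6·0.162^0 = 0.346309
Sum = 0.7480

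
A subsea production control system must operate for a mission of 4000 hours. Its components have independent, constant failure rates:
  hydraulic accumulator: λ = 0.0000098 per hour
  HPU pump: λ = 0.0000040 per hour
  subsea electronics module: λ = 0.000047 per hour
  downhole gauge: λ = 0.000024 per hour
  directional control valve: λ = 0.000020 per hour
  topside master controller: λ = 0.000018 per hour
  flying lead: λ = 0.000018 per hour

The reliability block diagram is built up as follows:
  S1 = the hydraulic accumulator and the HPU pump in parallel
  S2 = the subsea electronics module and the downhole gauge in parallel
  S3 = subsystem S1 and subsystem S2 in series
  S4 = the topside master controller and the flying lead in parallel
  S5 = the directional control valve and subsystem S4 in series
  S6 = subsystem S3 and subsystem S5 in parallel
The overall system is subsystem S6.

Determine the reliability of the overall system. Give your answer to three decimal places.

R(hydraulic accumulator) = exp(−0.0000098 × 4000) = 0.96156
R(HPU pump) = exp(−0.0000040 × 4000) = 0.98413
R(subsea electronics module) = exp(−0.000047 × 4000) = 0.82861
R(downhole gauge) = exp(−0.000024 × 4000) = 0.90846
R(directional control valve) = exp(−0.000020 × 4000) = 0.92312
R(topside master controller) = exp(−0.000018 × 4000) = 0.93053
R(flying lead) = exp(−0.000018 × 4000) = 0.93053
Parallel (hydraulic accumulator and HPU pump): 1 − (1 − 0.96156)(1 − 0.98413) = 0.99939
Parallel (subsea electronics module and downhole gauge): 1 − (1 − 0.82861)(1 − 0.90846) = 0.98431
Series ([0.99939] and [0.98431]): 0.99939 × 0.98431 = 0.98371
Parallel (topside master controller and flying lead): 1 − (1 − 0.93053)(1 − 0.93053) = 0.99517
Series (directional control valve and [0.99517]): 0.92312 × 0.99517 = 0.91866
Parallel ([0.98371] and [0.91866]): 1 − (1 − 0.98371)(1 − 0.91866) = 0.999

0.999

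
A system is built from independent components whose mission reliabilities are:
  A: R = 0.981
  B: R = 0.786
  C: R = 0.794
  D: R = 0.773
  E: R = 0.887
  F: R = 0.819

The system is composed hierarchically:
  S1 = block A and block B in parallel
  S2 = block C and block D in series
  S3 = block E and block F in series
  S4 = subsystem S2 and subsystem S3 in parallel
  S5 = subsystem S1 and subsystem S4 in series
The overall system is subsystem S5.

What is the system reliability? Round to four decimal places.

Parallel (A and B): 1 − (1 − 0.981000)(1 − 0.786000) = 0.995934
Series (C and D): 0.794000 × 0.773000 = 0.613762
Series (E and F): 0.887000 × 0.819000 = 0.726453
Parallel ([0.613762] and [0.726453]): 1 − (1 − 0.613762)(1 − 0.726453) = 0.894346
Series ([0.995934] and [0.894346]): 0.995934 × 0.894346 = 0.8907

0.8907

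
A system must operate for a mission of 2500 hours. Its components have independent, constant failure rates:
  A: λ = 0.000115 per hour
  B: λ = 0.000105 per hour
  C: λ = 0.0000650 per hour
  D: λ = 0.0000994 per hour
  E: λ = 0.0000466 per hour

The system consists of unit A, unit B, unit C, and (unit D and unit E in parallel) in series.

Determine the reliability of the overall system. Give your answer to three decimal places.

0.479

R(A) = exp(−0.000115 × 2500) = 0.75014
R(B) = exp(−0.000105 × 2500) = 0.76913
R(C) = exp(−0.0000650 × 2500) = 0.85002
R(D) = exp(−0.0000994 × 2500) = 0.77997
R(E) = exp(−0.0000466 × 2500) = 0.89003
Parallel (D and E): 1 − (1 − 0.77997)(1 − 0.89003) = 0.97580
Series (A, B, C, and [0.97580]): 0.75014 × 0.76913 × 0.85002 × 0.97580 = 0.479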